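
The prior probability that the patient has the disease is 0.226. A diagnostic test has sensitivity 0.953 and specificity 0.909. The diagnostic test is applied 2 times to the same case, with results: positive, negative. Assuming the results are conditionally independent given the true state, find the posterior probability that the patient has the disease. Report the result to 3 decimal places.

Posterior P(H) ≈ 0.137

Let H be the event that the patient has the disease; start with P(H) = 0.226. P('positive'|H) = 0.953, P('positive'|¬H) = 0.091.
Update on result 1 ('positive'): P(H) ← 0.953·0.2260 / (0.953·0.2260 + 0.091·0.7740) = 0.21538/0.28581 = 0.7536.
Update on result 2 ('negative'): P(H) ← 0.047·0.7536 / (0.047·0.7536 + 0.909·0.2464) = 0.035418/0.25943 = 0.1365.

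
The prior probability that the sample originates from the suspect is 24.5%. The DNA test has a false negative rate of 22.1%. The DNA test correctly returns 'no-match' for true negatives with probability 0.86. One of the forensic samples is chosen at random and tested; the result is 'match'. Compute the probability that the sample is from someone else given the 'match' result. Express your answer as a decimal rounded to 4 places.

Let H be the event that the sample originates from the suspect. P(H) = 0.245, so P(¬H) = 0.755. With E the 'match' result, P(E|H) = 0.779 and P(E|¬H) = 0.14.
P(E) = 0.779·0.245 + 0.14·0.755 = 0.19085 + 0.10570 = 0.29656.
By Bayes' theorem, P(H|E) = 0.19085 / 0.29656 = 0.6436. Hence P(¬H|E) = 1 − 0.6436 = 0.3564.

P(¬H | E) ≈ 0.3564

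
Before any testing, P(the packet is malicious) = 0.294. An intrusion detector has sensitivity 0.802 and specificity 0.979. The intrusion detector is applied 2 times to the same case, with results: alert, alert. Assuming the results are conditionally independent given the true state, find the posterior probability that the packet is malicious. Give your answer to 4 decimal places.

Posterior P(H) ≈ 0.9984

Let H be the event that the packet is malicious; start with P(H) = 0.294. P('alert'|H) = 0.802, P('alert'|¬H) = 0.021.
Update on result 1 ('alert'): P(H) ← 0.802·0.2940 / (0.802·0.2940 + 0.021·0.7060) = 0.23579/0.25061 = 0.9408.
Update on result 2 ('alert'): P(H) ← 0.802·0.9408 / (0.802·0.9408 + 0.021·0.0592) = 0.75455/0.75580 = 0.9984.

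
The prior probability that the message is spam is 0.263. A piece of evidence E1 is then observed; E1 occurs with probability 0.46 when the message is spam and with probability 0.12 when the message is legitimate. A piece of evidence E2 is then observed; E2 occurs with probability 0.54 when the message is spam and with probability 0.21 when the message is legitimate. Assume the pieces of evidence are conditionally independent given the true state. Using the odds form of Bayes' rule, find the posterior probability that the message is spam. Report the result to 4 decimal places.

Posterior probability ≈ 0.7786

Prior odds = 0.263/(1−0.263) = 0.35685.
Likelihood ratio for E1 = 0.46/0.12 = 3.8333.
Likelihood ratio for E2 = 0.54/0.21 = 2.5714.
Posterior odds = prior odds × LR₁ × LR₂ = 3.5175.
Posterior probability = odds/(1+odds) = 3.5175/4.5175 = 0.7786.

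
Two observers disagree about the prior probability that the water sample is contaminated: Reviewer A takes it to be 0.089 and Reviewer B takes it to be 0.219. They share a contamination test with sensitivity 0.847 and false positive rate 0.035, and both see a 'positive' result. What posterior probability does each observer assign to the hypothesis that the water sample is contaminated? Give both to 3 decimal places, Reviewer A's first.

The likelihood ratio for a 'positive' result is 0.847/0.035 = 24.200.
Reviewer A: prior odds 0.089/0.911 = 0.097695; posterior odds 2.3642; posterior probability 0.703.
Reviewer B: prior odds 0.219/0.781 = 0.28041; posterior odds 6.7859; posterior probability 0.872.

Reviewer A: 0.703; Reviewer B: 0.872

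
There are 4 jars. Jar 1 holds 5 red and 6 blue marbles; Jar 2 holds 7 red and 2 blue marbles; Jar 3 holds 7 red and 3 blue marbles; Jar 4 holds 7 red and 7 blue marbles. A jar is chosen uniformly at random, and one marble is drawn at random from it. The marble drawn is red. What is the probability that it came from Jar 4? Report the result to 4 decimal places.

P(red|Jar 1) = 0.4545; P(red|Jar 2) = 0.7778; P(red|Jar 3) = 0.7; P(red|Jar 4) = 0.5.
Prior × likelihood for each source: 0.25·0.4545=0.1136, 0.25·0.7778=0.1944, 0.25·0.7=0.1750, 0.25·0.5=0.1250. Summing gives P(red) = 0.60808.
P(Jar 4 | red) = 0.1250 / 0.60808 = 0.2056.

Posterior probability ≈ 0.2056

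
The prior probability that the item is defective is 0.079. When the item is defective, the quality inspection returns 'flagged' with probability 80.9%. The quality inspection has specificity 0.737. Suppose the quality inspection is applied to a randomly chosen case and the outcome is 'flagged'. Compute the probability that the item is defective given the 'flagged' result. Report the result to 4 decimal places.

P(H | E) ≈ 0.2088

Write H for 'the item is defective'. Prior odds H:¬H = 0.079/0.921 = 0.085776. For the 'flagged' outcome, the likelihood ratio is 0.809/0.263 = 3.0760.
Posterior odds = 0.085776 × 3.0760 = 0.26385, so P(H|E) = 0.26385/(1+0.26385) = 0.2088.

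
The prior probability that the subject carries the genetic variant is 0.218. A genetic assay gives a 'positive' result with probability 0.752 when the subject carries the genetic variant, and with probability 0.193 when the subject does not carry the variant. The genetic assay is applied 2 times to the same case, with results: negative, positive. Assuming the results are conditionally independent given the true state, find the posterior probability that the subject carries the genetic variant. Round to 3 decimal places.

Let H be the event that the subject carries the genetic variant; start with P(H) = 0.218. P('positive'|H) = 0.752, P('positive'|¬H) = 0.193.
Update on result 1 ('negative'): P(H) ← 0.248·0.2180 / (0.248·0.2180 + 0.807·0.7820) = 0.054064/0.68514 = 0.0789.
Update on result 2 ('positive'): P(H) ← 0.752·0.0789 / (0.752·0.0789 + 0.193·0.9211) = 0.059340/0.23711 = 0.2503.

Posterior P(H) ≈ 0.250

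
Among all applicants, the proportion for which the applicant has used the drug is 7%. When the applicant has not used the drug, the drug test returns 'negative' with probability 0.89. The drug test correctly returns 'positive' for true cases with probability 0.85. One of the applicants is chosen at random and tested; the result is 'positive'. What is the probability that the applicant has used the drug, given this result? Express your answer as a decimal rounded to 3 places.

P(H | E) ≈ 0.368

Write H for 'the applicant has used the drug'. Prior odds H:¬H = 0.07/0.93 = 0.075269. For the 'positive' outcome, the likelihood ratio is 0.85/0.11 = 7.7273.
Posterior odds = 0.075269 × 7.7273 = 0.58162, so P(H|E) = 0.58162/(1+0.58162) = 0.368.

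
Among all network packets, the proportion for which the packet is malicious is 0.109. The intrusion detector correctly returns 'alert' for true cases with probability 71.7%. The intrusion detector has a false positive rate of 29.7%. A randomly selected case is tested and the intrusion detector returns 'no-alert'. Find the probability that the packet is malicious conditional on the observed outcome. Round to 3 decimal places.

Let H be the event that the packet is malicious. P(H) = 0.109, so P(¬H) = 0.891. With E the 'no-alert' result, P(E|H) = 0.283 and P(E|¬H) = 0.703.
P(E) = 0.283·0.109 + 0.703·0.891 = 0.030847 + 0.62637 = 0.65722.
By Bayes' theorem, P(H|E) = 0.030847 / 0.65722 = 0.047.

P(H | E) ≈ 0.047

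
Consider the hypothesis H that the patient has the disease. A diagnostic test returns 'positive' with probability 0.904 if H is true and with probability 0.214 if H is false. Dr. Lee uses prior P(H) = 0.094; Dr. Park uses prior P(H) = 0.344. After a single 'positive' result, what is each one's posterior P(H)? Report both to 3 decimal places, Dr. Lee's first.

Dr. Lee: 0.305; Dr. Park: 0.689

P('+'|H) = 0.904, P('+'|¬H) = 0.214.
Dr. Lee: numerator 0.904·0.094 = 0.084976; evidence = 0.084976+0.214·0.906 = 0.27886; posterior = 0.305.
Dr. Park: numerator 0.904·0.344 = 0.31098; evidence = 0.31098+0.214·0.656 = 0.45136; posterior = 0.689.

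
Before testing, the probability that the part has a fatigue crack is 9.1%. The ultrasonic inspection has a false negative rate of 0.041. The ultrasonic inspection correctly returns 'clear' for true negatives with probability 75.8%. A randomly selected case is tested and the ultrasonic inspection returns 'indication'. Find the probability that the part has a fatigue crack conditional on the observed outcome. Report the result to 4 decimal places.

P(H | E) ≈ 0.2840

Let H be the event that the part has a fatigue crack. P(H) = 0.091, so P(¬H) = 0.909. With E the 'indication' result, P(E|H) = 0.959 and P(E|¬H) = 0.242.
P(E) = 0.959·0.091 + 0.242·0.909 = 0.087269 + 0.21998 = 0.30725.
By Bayes' theorem, P(H|E) = 0.087269 / 0.30725 = 0.2840.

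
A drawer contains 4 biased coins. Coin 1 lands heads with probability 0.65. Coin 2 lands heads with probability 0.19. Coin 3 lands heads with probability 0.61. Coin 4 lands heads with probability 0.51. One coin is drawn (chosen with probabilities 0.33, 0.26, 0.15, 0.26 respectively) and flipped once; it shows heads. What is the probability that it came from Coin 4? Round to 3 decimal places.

Posterior probability ≈ 0.272

Tabulate prior·likelihood by source: [1] prior 0.33, lik 0.65, product 0.2145; [2] prior 0.26, lik 0.19, product 0.04940; [3] prior 0.15, lik 0.61, product 0.09150; [4] prior 0.26, lik 0.51, product 0.1326.
Normalizing constant = 0.48800; the posterior for Coin 4 is its product over the sum, 0.1326/0.48800 = 0.272.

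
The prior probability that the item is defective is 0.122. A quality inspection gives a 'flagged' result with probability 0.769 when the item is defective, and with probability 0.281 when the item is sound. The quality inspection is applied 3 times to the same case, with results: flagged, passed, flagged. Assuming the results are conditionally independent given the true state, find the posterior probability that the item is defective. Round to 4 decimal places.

With H the event that the item is defective, the joint likelihood of the observed sequence is P(data|H) = 0.769·0.231·0.769 = 0.13660 and P(data|¬H) = 0.281·0.719·0.281 = 0.056773.
Bayes: P(H|data) = 0.122·0.13660 / (0.122·0.13660 + 0.878·0.056773) = 0.016666/0.066512 = 0.2506.

Posterior P(H) ≈ 0.2506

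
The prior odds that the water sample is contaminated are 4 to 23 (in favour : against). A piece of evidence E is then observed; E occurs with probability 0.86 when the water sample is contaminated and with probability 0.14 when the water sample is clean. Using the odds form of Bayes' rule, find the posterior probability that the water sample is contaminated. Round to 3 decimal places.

Prior odds = 4/23 = 0.17391. In log-odds, ln(0.17391) = -1.7492.
Add log likelihood ratio: ln(6.1429) = 1.8153.
Posterior log-odds = 0.066090, so posterior odds = exp(0.066090) = 1.0683. Converting, P(H|E) = 1.0683/2.0683 = 0.517.

Posterior probability ≈ 0.517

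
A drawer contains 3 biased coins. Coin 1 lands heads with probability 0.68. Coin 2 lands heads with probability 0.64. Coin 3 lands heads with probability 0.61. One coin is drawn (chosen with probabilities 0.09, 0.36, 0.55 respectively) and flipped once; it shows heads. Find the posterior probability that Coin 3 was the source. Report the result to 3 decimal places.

Posterior probability ≈ 0.535

P(heads|C1) = 0.68; P(heads|C2) = 0.64; P(heads|C3) = 0.61.
Prior × likelihood for each source: 0.09·0.68=0.06120, 0.36·0.64=0.2304, 0.55·0.61=0.3355. Summing gives P(heads) = 0.62710.
P(Coin 3 | heads) = 0.3355 / 0.62710 = 0.535.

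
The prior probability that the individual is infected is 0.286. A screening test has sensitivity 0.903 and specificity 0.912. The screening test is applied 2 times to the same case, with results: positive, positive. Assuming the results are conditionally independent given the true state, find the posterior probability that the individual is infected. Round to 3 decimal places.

Posterior P(H) ≈ 0.977

With H the event that the individual is infected, the joint likelihood of the observed sequence is P(data|H) = 0.903·0.903 = 0.81541 and P(data|¬H) = 0.088·0.088 = 0.0077440.
Bayes: P(H|data) = 0.286·0.81541 / (0.286·0.81541 + 0.714·0.0077440) = 0.23321/0.23874 = 0.9768.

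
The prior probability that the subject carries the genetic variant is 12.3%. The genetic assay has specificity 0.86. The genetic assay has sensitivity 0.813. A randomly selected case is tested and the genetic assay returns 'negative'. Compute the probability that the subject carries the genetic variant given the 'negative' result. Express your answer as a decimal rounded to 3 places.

Let H be the event that the subject carries the genetic variant. P(H) = 0.123, so P(¬H) = 0.877. With E the 'negative' result, P(E|H) = 0.187 and P(E|¬H) = 0.86.
P(E) = 0.187·0.123 + 0.86·0.877 = 0.023001 + 0.75422 = 0.77722.
By Bayes' theorem, P(H|E) = 0.023001 / 0.77722 = 0.030.

P(H | E) ≈ 0.030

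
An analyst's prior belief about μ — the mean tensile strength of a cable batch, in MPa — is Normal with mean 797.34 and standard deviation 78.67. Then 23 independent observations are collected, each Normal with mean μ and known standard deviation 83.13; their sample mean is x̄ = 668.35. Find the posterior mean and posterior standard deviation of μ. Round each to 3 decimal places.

Posterior mean ≈ 674.322; posterior SD ≈ 16.928

Prior precision 1/τ₀² = 1/78.67² = 0.00016158; data precision n/σ² = 23/83.13² = 0.00332822.
Posterior precision = 0.00016158 + 0.00332822 = 0.00348980, giving posterior SD = 1/√0.00348980 = 16.928.
Posterior mean = (0.00016158·797.34 + 0.00332822·668.35) / 0.00348980 = 674.322.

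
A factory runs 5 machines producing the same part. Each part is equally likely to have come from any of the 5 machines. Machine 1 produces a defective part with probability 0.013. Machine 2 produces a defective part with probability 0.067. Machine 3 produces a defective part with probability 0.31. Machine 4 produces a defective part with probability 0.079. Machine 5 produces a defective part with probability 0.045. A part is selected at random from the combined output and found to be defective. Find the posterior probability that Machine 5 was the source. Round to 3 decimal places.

P(defective|M1) = 0.013; P(defective|M2) = 0.067; P(defective|M3) = 0.31; P(defective|M4) = 0.079; P(defective|M5) = 0.045.
Prior × likelihood for each source: 0.2·0.013=0.002600, 0.2·0.067=0.01340, 0.2·0.31=0.06200, 0.2·0.079=0.01580, 0.2·0.045=0.009000. Summing gives P(defective) = 0.10280.
P(Machine 5 | defective) = 0.009000 / 0.10280 = 0.088.

Posterior probability ≈ 0.088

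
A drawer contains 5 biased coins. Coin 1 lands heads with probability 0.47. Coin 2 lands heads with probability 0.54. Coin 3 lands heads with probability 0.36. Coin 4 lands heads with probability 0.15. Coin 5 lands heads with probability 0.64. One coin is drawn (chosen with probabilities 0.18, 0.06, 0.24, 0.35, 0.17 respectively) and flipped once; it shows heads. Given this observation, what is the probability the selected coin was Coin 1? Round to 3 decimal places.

Posterior probability ≈ 0.232

Tabulate prior·likelihood by source: [1] prior 0.18, lik 0.47, product 0.08460; [2] prior 0.06, lik 0.54, product 0.03240; [3] prior 0.24, lik 0.36, product 0.08640; [4] prior 0.35, lik 0.15, product 0.05250; [5] prior 0.17, lik 0.64, product 0.1088.
Normalizing constant = 0.36470; the posterior for Coin 1 is its product over the sum, 0.08460/0.36470 = 0.232.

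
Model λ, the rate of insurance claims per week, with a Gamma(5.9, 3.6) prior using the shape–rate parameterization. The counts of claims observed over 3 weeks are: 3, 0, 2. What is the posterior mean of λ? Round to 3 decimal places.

Posterior mean ≈ 1.652

Total count ∑xᵢ = 5 over n = 3 weeks.
Gamma is conjugate to the Poisson likelihood: posterior is Gamma(shape = 5.9+5 = 10.9, rate = 3.6+3 = 6.6).
E[λ | data] = 10.9/6.6 = 1.652.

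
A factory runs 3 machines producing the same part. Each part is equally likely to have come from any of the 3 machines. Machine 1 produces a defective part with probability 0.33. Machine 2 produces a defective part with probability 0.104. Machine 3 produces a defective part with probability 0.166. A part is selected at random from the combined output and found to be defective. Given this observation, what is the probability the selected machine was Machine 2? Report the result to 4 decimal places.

Posterior probability ≈ 0.1733

P(defective|M1) = 0.33; P(defective|M2) = 0.104; P(defective|M3) = 0.166.
Prior × likelihood for each source: 0.333333·0.33=0.1100, 0.333333·0.104=0.03467, 0.333333·0.166=0.05533. Summing gives P(defective) = 0.20000.
P(Machine 2 | defective) = 0.03467 / 0.20000 = 0.1733.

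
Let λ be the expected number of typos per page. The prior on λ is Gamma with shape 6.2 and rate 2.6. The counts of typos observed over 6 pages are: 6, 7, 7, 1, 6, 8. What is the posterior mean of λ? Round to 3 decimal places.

The Poisson likelihood adds the total count to the shape and the number of exposure periods to the rate. Here ∑xᵢ = 35 and n = 6, so shape 6.2→41.2 and rate 2.6→8.6.
Posterior mean = shape/rate = 41.2/8.6 = 4.791.

Posterior mean ≈ 4.791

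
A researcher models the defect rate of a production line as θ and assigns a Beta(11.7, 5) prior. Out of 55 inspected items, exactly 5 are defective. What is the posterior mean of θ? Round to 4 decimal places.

Posterior mean ≈ 0.2329

Observing 5 successes and 50 failures updates Beta(11.7, 5) by adding the success and failure counts to the two shape parameters: α = 11.7+5 = 16.7, β = 5+50 = 55.
E[θ | data] = 16.7/(16.7+55) = 0.2329.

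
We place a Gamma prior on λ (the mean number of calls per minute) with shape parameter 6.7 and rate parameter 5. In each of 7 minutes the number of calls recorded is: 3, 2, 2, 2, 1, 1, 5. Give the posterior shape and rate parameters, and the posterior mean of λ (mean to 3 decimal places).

Total count ∑xᵢ = 16 over n = 7 minutes.
Gamma is conjugate to the Poisson likelihood: posterior is Gamma(shape = 6.7+16 = 22.7, rate = 5+7 = 12).
E[λ | data] = 22.7/12 = 1.892.

Posterior: Gamma(shape=22.7, rate=12); mean ≈ 1.892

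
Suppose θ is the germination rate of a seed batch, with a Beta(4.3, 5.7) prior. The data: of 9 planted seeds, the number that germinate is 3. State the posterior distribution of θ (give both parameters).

Posterior: Beta(7.3, 11.7)

The binomial likelihood is conjugate to the Beta prior: with 3 successes and 6 failures, the posterior is Beta(4.3+3, 5.7+6) = Beta(7.3, 11.7).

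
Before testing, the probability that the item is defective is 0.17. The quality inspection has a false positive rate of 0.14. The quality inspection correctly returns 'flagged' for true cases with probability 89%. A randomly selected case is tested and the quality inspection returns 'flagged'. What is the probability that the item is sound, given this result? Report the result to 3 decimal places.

Write H for 'the item is defective'. Prior odds H:¬H = 0.17/0.83 = 0.20482. For the 'flagged' outcome, the likelihood ratio is 0.89/0.14 = 6.3571.
Posterior odds = 0.20482 × 6.3571 = 1.3021, so P(H|E) = 1.3021/(1+1.3021) = 0.566. Then P(¬H|E) = 1 − 0.566 = 0.434.

P(¬H | E) ≈ 0.434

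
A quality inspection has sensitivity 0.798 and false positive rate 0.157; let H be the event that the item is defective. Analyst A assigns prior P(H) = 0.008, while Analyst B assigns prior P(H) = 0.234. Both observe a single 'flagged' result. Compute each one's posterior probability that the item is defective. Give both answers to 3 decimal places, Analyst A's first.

Analyst A: 0.039; Analyst B: 0.608

The likelihood ratio for a 'flagged' result is 0.798/0.157 = 5.0828.
Analyst A: prior odds 0.008/0.992 = 0.0080645; posterior odds 0.040990; posterior probability 0.039.
Analyst B: prior odds 0.234/0.766 = 0.30548; posterior odds 1.5527; posterior probability 0.608.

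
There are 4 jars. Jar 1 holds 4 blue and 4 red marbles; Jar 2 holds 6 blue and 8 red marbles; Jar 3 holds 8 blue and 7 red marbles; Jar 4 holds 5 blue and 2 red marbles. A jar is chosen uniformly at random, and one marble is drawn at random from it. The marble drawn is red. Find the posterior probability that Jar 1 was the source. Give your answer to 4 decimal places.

Posterior probability ≈ 0.2742

Tabulate prior·likelihood by source: [1] prior 0.25, lik 0.5, product 0.1250; [2] prior 0.25, lik 0.5714, product 0.1429; [3] prior 0.25, lik 0.4667, product 0.1167; [4] prior 0.25, lik 0.2857, product 0.07143.
Normalizing constant = 0.45595; the posterior for Jar 1 is its product over the sum, 0.1250/0.45595 = 0.2742.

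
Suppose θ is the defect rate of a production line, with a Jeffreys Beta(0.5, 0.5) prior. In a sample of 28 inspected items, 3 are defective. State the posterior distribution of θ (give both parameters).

The binomial likelihood is conjugate to the Beta prior: with 3 successes and 25 failures, the posterior is Beta(0.5+3, 0.5+25) = Beta(3.5, 25.5).

Posterior: Beta(3.5, 25.5)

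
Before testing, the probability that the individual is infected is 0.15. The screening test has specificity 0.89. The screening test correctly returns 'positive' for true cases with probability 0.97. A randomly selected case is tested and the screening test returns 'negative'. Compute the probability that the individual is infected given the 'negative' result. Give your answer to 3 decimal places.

P(H | E) ≈ 0.006

Let H be the event that the individual is infected. P(H) = 0.15, so P(¬H) = 0.85. With E the 'negative' result, P(E|H) = 0.03 and P(E|¬H) = 0.89.
P(E) = 0.03·0.15 + 0.89·0.85 = 0.0045000 + 0.75650 = 0.76100.
By Bayes' theorem, P(H|E) = 0.0045000 / 0.76100 = 0.006.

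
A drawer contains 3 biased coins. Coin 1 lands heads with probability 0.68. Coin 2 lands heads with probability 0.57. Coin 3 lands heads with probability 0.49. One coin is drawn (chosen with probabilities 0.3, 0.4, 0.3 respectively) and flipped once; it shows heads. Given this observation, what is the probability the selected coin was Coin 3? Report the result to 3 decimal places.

P(heads|C1) = 0.68; P(heads|C2) = 0.57; P(heads|C3) = 0.49.
Prior × likelihood for each source: 0.3·0.68=0.2040, 0.4·0.57=0.2280, 0.3·0.49=0.1470. Summing gives P(heads) = 0.57900.
P(Coin 3 | heads) = 0.1470 / 0.57900 = 0.254.

Posterior probability ≈ 0.254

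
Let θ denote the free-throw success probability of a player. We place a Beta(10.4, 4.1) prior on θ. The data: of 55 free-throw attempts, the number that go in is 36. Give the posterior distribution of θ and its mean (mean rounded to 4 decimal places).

Observing 36 successes and 19 failures updates Beta(10.4, 4.1) by adding the success and failure counts to the two shape parameters: α = 10.4+36 = 46.4, β = 4.1+19 = 23.1.
Posterior mean = α/(α+β) = 46.4/69.5 = 0.6676.

Posterior: Beta(46.4, 23.1); mean ≈ 0.6676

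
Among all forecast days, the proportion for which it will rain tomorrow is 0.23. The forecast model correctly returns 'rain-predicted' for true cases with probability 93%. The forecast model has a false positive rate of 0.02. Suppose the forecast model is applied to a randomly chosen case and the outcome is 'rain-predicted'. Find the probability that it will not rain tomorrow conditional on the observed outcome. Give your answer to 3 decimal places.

P(¬H | E) ≈ 0.067

Let H be the event that it will rain tomorrow. P(H) = 0.23, so P(¬H) = 0.77. With E the 'rain-predicted' result, P(E|H) = 0.93 and P(E|¬H) = 0.02.
P(E) = 0.93·0.23 + 0.02·0.77 = 0.21390 + 0.015400 = 0.22930.
By Bayes' theorem, P(H|E) = 0.21390 / 0.22930 = 0.933. Hence P(¬H|E) = 1 − 0.933 = 0.067.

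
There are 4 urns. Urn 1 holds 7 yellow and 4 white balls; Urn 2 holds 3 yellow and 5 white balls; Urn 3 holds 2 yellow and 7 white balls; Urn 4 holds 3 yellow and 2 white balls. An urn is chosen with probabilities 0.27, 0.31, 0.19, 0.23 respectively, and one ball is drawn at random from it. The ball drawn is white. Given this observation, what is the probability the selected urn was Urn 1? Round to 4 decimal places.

Posterior probability ≈ 0.1847

P(white|Urn 1) = 0.3636; P(white|Urn 2) = 0.625; P(white|Urn 3) = 0.7778; P(white|Urn 4) = 0.4.
Prior × likelihood for each source: 0.27·0.3636=0.09818, 0.31·0.625=0.1938, 0.19·0.7778=0.1478, 0.23·0.4=0.09200. Summing gives P(white) = 0.53171.
P(Urn 1 | white) = 0.09818 / 0.53171 = 0.1847.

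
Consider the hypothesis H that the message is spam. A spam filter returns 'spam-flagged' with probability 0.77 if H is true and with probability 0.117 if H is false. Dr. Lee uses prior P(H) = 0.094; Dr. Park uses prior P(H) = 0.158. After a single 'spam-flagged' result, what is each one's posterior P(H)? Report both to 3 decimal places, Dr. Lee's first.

P('+'|H) = 0.77, P('+'|¬H) = 0.117.
Dr. Lee: numerator 0.77·0.094 = 0.072380; evidence = 0.072380+0.117·0.906 = 0.17838; posterior = 0.406.
Dr. Park: numerator 0.77·0.158 = 0.12166; evidence = 0.12166+0.117·0.842 = 0.22017; posterior = 0.553.

Dr. Lee: 0.406; Dr. Park: 0.553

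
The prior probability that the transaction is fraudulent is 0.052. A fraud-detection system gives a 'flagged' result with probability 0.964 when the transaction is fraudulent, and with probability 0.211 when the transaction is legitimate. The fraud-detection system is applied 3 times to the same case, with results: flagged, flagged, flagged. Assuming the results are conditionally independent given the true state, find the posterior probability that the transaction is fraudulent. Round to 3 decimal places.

Posterior P(H) ≈ 0.840

Let H be the event that the transaction is fraudulent; start with P(H) = 0.052. P('flagged'|H) = 0.964, P('flagged'|¬H) = 0.211.
Update on result 1 ('flagged'): P(H) ← 0.964·0.0520 / (0.964·0.0520 + 0.211·0.9480) = 0.050128/0.25016 = 0.2004.
Update on result 2 ('flagged'): P(H) ← 0.964·0.2004 / (0.964·0.2004 + 0.211·0.7996) = 0.19317/0.36189 = 0.5338.
Update on result 3 ('flagged'): P(H) ← 0.964·0.5338 / (0.964·0.5338 + 0.211·0.4662) = 0.51457/0.61294 = 0.8395.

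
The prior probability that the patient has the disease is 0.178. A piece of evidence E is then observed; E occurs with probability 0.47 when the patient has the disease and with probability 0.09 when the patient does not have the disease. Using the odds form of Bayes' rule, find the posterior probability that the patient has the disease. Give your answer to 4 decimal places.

Prior odds = 0.178/(1−0.178) = 0.21655.
Likelihood ratio for E = 0.47/0.09 = 5.2222.
Posterior odds = prior odds × LR = 1.1308.
Posterior probability = odds/(1+odds) = 1.1308/2.1308 = 0.5307.

Posterior probability ≈ 0.5307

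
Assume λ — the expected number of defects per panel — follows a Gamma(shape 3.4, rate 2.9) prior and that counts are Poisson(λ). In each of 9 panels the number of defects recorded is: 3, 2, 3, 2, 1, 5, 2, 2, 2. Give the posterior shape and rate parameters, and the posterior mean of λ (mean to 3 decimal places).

Posterior: Gamma(shape=25.4, rate=11.9); mean ≈ 2.134

Total count ∑xᵢ = 22 over n = 9 panels.
Gamma is conjugate to the Poisson likelihood: posterior is Gamma(shape = 3.4+22 = 25.4, rate = 2.9+9 = 11.9).
E[λ | data] = 25.4/11.9 = 2.134.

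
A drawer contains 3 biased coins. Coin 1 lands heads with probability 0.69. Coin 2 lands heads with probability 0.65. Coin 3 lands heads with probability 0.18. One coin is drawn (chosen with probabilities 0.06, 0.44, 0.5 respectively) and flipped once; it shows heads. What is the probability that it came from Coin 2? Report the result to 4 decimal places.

Tabulate prior·likelihood by source: [1] prior 0.06, lik 0.69, product 0.04140; [2] prior 0.44, lik 0.65, product 0.2860; [3] prior 0.5, lik 0.18, product 0.09000.
Normalizing constant = 0.41740; the posterior for Coin 2 is its product over the sum, 0.2860/0.41740 = 0.6852.

Posterior probability ≈ 0.6852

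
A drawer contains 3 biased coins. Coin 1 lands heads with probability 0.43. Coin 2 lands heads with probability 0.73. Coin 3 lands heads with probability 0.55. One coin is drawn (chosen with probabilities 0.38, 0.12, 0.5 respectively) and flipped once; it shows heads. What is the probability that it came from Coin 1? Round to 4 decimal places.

P(heads|C1) = 0.43; P(heads|C2) = 0.73; P(heads|C3) = 0.55.
Prior × likelihood for each source: 0.38·0.43=0.1634, 0.12·0.73=0.08760, 0.5·0.55=0.2750. Summing gives P(heads) = 0.52600.
P(Coin 1 | heads) = 0.1634 / 0.52600 = 0.3106.

Posterior probability ≈ 0.3106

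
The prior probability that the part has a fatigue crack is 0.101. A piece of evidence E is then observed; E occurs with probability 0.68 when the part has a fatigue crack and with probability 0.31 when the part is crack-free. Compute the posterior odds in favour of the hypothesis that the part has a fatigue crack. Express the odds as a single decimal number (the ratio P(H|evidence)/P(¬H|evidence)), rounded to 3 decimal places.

Prior odds = 0.101/(1−0.101) = 0.11235. In log-odds, ln(0.11235) = -2.1862.
Add log likelihood ratio: ln(2.1935) = 0.78552.
Posterior log-odds = -1.4006, so posterior odds = exp(-1.4006) = 0.24644.

Posterior odds ≈ 0.246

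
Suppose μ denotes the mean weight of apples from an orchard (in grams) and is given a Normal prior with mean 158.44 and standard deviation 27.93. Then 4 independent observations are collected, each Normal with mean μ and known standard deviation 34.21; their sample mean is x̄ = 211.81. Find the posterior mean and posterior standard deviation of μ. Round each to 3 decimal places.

Posterior mean ≈ 197.253; posterior SD ≈ 14.587

With known σ, the Normal prior is conjugate. Weight on the data is w = (n/σ²)/(n/σ² + 1/τ₀²) = 0.00341786/(0.00341786+0.00128191) = 0.72724.
Posterior mean = w·x̄ + (1−w)·μ₀ = 0.72724·211.81 + 0.27276·158.44 = 197.253. Posterior variance = 1/(0.00341786+0.00128191) = 212.776, so SD = 14.587.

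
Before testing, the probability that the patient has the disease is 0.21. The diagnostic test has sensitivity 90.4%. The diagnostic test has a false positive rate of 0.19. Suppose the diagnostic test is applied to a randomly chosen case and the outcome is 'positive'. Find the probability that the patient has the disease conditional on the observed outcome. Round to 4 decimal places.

Write H for 'the patient has the disease'. Prior odds H:¬H = 0.21/0.79 = 0.26582. For the 'positive' outcome, the likelihood ratio is 0.904/0.19 = 4.7579.
Posterior odds = 0.26582 × 4.7579 = 1.2648, so P(H|E) = 1.2648/(1+1.2648) = 0.5585.

P(H | E) ≈ 0.5585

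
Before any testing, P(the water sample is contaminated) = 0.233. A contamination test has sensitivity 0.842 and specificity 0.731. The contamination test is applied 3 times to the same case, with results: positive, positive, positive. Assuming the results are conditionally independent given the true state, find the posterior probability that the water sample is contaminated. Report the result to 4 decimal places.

Let H be the event that the water sample is contaminated; start with P(H) = 0.233. P('positive'|H) = 0.842, P('positive'|¬H) = 0.269.
Update on result 1 ('positive'): P(H) ← 0.842·0.2330 / (0.842·0.2330 + 0.269·0.7670) = 0.19619/0.40251 = 0.4874.
Update on result 2 ('positive'): P(H) ← 0.842·0.4874 / (0.842·0.4874 + 0.269·0.5126) = 0.41040/0.54828 = 0.7485.
Update on result 3 ('positive'): P(H) ← 0.842·0.7485 / (0.842·0.7485 + 0.269·0.2515) = 0.63025/0.69790 = 0.9031.

Posterior P(H) ≈ 0.9031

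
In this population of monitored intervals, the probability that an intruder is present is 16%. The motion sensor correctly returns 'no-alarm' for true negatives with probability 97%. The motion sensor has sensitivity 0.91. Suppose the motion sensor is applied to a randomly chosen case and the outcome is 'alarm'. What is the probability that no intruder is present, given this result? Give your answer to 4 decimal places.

Write H for 'an intruder is present'. Prior odds H:¬H = 0.16/0.84 = 0.19048. For the 'alarm' outcome, the likelihood ratio is 0.91/0.03 = 30.333.
Posterior odds = 0.19048 × 30.333 = 5.7778, so P(H|E) = 5.7778/(1+5.7778) = 0.8525. Then P(¬H|E) = 1 − 0.8525 = 0.1475.

P(¬H | E) ≈ 0.1475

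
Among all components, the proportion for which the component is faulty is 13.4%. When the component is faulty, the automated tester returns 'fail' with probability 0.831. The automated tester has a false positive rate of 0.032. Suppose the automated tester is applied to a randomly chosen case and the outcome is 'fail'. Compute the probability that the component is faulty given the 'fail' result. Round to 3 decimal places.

P(H | E) ≈ 0.801

Write H for 'the component is faulty'. Prior odds H:¬H = 0.134/0.866 = 0.15473. For the 'fail' outcome, the likelihood ratio is 0.831/0.032 = 25.969.
Posterior odds = 0.15473 × 25.969 = 4.0183, so P(H|E) = 4.0183/(1+4.0183) = 0.801.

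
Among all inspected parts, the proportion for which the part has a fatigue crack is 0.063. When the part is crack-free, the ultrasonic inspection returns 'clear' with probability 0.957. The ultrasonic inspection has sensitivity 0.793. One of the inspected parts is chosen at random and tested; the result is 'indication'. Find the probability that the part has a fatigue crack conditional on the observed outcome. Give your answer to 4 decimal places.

Let H be the event that the part has a fatigue crack. P(H) = 0.063, so P(¬H) = 0.937. With E the 'indication' result, P(E|H) = 0.793 and P(E|¬H) = 0.043.
P(E) = 0.793·0.063 + 0.043·0.937 = 0.049959 + 0.040291 = 0.090250.
By Bayes' theorem, P(H|E) = 0.049959 / 0.090250 = 0.5536.

P(H | E) ≈ 0.5536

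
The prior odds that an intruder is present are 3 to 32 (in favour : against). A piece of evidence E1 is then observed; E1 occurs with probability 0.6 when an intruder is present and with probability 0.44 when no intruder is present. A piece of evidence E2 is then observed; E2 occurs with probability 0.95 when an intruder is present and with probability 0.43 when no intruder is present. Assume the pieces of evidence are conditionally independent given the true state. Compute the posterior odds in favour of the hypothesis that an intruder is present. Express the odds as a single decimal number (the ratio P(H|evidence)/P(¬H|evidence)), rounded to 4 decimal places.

Prior odds = 3/32 = 0.093750.
Likelihood ratio for E1 = 0.6/0.44 = 1.3636.
Likelihood ratio for E2 = 0.95/0.43 = 2.2093.
Posterior odds = prior odds × LR₁ × LR₂ = 0.28244.

Posterior odds ≈ 0.2824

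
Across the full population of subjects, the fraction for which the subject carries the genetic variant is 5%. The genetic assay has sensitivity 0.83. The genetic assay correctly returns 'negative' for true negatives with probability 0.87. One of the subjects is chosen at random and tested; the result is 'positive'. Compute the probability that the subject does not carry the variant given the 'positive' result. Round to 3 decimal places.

Write H for 'the subject carries the genetic variant'. Prior odds H:¬H = 0.05/0.95 = 0.052632. For the 'positive' outcome, the likelihood ratio is 0.83/0.13 = 6.3846.
Posterior odds = 0.052632 × 6.3846 = 0.33603, so P(H|E) = 0.33603/(1+0.33603) = 0.252. Then P(¬H|E) = 1 − 0.252 = 0.748.

P(¬H | E) ≈ 0.748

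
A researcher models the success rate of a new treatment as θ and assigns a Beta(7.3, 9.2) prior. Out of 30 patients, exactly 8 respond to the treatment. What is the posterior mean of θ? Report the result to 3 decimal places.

Posterior mean ≈ 0.329

The binomial likelihood is conjugate to the Beta prior: with 8 successes and 22 failures, the posterior is Beta(7.3+8, 9.2+22) = Beta(15.3, 31.2).
Posterior mean = α/(α+β) = 15.3/46.5 = 0.329.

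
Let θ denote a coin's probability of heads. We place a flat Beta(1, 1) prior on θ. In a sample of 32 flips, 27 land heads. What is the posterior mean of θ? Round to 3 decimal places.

Posterior mean ≈ 0.824

The binomial likelihood is conjugate to the Beta prior: with 27 successes and 5 failures, the posterior is Beta(1+27, 1+5) = Beta(28, 6).
E[θ | data] = 28/(28+6) = 0.824.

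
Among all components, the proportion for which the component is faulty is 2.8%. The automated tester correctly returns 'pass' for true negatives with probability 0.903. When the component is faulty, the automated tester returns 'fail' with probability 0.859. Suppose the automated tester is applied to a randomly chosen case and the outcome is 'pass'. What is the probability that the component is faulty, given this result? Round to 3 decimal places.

Let H be the event that the component is faulty. P(H) = 0.028, so P(¬H) = 0.972. With E the 'pass' result, P(E|H) = 0.141 and P(E|¬H) = 0.903.
P(E) = 0.141·0.028 + 0.903·0.972 = 0.0039480 + 0.87772 = 0.88166.
By Bayes' theorem, P(H|E) = 0.0039480 / 0.88166 = 0.004.

P(H | E) ≈ 0.004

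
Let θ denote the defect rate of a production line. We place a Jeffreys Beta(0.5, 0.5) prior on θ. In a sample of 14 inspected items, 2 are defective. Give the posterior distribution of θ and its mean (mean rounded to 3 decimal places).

Posterior: Beta(2.5, 12.5); mean ≈ 0.167

The binomial likelihood is conjugate to the Beta prior: with 2 successes and 12 failures, the posterior is Beta(0.5+2, 0.5+12) = Beta(2.5, 12.5).
Posterior mean = α/(α+β) = 2.5/15 = 0.167.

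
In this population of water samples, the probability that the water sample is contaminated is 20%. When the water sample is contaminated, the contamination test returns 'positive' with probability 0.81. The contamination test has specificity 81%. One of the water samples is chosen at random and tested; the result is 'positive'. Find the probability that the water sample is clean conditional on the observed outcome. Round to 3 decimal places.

Write H for 'the water sample is contaminated'. Prior odds H:¬H = 0.2/0.8 = 0.25000. For the 'positive' outcome, the likelihood ratio is 0.81/0.19 = 4.2632.
Posterior odds = 0.25000 × 4.2632 = 1.0658, so P(H|E) = 1.0658/(1+1.0658) = 0.516. Then P(¬H|E) = 1 − 0.516 = 0.484.

P(¬H | E) ≈ 0.484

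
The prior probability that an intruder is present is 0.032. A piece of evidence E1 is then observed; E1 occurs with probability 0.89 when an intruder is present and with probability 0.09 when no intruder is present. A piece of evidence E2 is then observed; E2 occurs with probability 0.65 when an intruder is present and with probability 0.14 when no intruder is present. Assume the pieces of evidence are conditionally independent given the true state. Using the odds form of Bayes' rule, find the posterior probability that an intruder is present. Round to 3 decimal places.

Posterior probability ≈ 0.603

Prior odds = 0.032/(1−0.032) = 0.033058.
Likelihood ratio for E1 = 0.89/0.09 = 9.8889.
Likelihood ratio for E2 = 0.65/0.14 = 4.6429.
Posterior odds = prior odds × LR₁ × LR₂ = 1.5178.
Posterior probability = odds/(1+odds) = 1.5178/2.5178 = 0.603.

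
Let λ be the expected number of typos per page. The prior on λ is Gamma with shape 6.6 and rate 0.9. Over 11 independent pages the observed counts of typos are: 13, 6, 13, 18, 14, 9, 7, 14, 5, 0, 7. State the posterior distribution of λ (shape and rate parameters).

Posterior: Gamma(shape=112.6, rate=11.9)

Total count ∑xᵢ = 106 over n = 11 pages.
Gamma is conjugate to the Poisson likelihood: posterior is Gamma(shape = 6.6+106 = 112.6, rate = 0.9+11 = 11.9).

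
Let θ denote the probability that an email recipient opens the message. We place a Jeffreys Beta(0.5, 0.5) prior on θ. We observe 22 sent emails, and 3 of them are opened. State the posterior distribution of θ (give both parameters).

Posterior: Beta(3.5, 19.5)

The binomial likelihood is conjugate to the Beta prior: with 3 successes and 19 failures, the posterior is Beta(0.5+3, 0.5+19) = Beta(3.5, 19.5).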